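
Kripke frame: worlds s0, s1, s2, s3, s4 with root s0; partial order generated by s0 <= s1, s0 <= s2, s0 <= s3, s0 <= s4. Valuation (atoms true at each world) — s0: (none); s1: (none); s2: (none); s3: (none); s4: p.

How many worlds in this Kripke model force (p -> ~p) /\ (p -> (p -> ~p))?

3

s0: does not force it — s0 ||-/- (p -> ~p) /\ (p -> (p -> ~p)) since s0 fails p -> ~p.
s1: forces it.
s2: forces it.
s3: forces it.
s4: does not force it.
Worlds forcing the formula: {s1, s2, s3}.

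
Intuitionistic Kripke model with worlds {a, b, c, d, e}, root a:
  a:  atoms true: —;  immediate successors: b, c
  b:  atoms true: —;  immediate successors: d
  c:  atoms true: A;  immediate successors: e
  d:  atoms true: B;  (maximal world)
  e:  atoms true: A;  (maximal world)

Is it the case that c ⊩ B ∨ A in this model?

c ⊩ B ∨ A via the disjunct A.

Yes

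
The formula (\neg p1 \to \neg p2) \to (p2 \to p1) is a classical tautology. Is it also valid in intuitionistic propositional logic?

No

This is the converse of contraposition, which is not intuitionistically valid.
A Kripke countermodel: worlds u, v; order generated by u \le v; atoms true at each world — u:{p2}; v:{p1,p2}.
u \nVdash (\neg p1 \to \neg p2) \to (p2 \to p1): already at u itself, u \Vdash \neg p1 \to \neg p2 but u \nVdash p2 \to p1.
u \nVdash p2 \to p1: already at u itself, u \Vdash p2 but u \nVdash p1.
u lacks atom p1, so u \nVdash p1.
So the root u does not force the formula.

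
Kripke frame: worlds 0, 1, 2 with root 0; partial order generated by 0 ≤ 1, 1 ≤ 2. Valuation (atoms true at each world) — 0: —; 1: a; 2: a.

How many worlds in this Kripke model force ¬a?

0: does not force it — 0 ⊮ ¬a since 1 is accessible from 0 and 1 ⊩ a.
1: does not force it — 1 ⊮ ¬a since 1 is accessible from 1 and 1 ⊩ a.
2: does not force it.
Worlds forcing the formula: { }.

0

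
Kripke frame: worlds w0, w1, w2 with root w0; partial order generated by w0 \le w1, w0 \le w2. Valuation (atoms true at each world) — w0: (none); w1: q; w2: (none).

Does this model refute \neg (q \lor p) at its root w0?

w0 \nVdash \neg (q \lor p) since w1 is accessible from w0 and w1 \Vdash q \lor p.
w1 \Vdash q \lor p via the disjunct q.
So the root w0 does not force \neg (q \lor p); the model is a countermodel.

Yes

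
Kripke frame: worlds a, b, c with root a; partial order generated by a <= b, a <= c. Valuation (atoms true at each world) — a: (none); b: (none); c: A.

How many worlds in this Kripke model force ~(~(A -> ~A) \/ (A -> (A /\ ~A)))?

0

a: does not force it — a ||-/- ~(~(A -> ~A) \/ (A -> (A /\ ~A))) since b is accessible from a and b ||- ~(A -> ~A) \/ (A -> (A /\ ~A)).
b: does not force it — b ||-/- ~(~(A -> ~A) \/ (A -> (A /\ ~A))) since b is accessible from b and b ||- ~(A -> ~A) \/ (A -> (A /\ ~A)).
c: does not force it — c ||-/- ~(~(A -> ~A) \/ (A -> (A /\ ~A))) since c is accessible from c and c ||- ~(A -> ~A) \/ (A -> (A /\ ~A)).
Worlds forcing the formula: { }.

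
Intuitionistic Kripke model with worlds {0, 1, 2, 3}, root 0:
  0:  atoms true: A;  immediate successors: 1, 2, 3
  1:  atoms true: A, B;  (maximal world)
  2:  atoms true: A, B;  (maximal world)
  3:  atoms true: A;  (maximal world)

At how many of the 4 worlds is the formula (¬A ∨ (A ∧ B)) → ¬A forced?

0: does not force it — 0 ⊮ (¬A ∨ (A ∧ B)) → ¬A: at the accessible world 1, 1 ⊩ ¬A ∨ (A ∧ B) but 1 ⊮ ¬A.
1: does not force it — 1 ⊮ (¬A ∨ (A ∧ B)) → ¬A: already at 1 itself, 1 ⊩ ¬A ∨ (A ∧ B) but 1 ⊮ ¬A.
2: does not force it.
3: forces it.
Worlds forcing the formula: {3}.

1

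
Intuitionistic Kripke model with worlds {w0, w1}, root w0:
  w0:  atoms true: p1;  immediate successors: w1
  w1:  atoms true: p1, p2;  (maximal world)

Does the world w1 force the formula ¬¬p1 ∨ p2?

w1 ⊩ ¬¬p1 ∨ p2 via the disjunct ¬¬p1.

Yes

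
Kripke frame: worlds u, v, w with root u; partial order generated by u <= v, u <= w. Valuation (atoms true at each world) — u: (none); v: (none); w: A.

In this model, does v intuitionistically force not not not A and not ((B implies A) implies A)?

Yes

v forces not not not A and not ((B implies A) implies A) since v forces both conjuncts.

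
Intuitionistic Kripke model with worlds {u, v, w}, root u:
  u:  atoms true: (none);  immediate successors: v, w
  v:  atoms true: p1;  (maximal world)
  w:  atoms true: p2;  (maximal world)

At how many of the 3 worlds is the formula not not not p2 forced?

u: does not force it — u does not force not not not p2 since w is accessible from u and w forces not not p2.
v: forces it.
w: does not force it.
Worlds forcing the formula: {v}.

1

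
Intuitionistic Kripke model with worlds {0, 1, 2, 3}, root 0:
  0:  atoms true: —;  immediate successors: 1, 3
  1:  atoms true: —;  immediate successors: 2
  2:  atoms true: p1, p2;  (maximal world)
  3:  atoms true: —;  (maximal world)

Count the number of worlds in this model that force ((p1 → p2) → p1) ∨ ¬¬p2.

2

0: does not force it — 0 ⊮ ((p1 → p2) → p1) ∨ ¬¬p2: neither disjunct is forced at 0.
1: forces it.
2: forces it.
3: does not force it.
Worlds forcing the formula: {1, 2}.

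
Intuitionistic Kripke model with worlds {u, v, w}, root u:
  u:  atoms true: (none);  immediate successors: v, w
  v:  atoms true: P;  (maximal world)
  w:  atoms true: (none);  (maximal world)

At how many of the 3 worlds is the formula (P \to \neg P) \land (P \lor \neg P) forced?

u: does not force it — u \nVdash (P \to \neg P) \land (P \lor \neg P) since u fails P \to \neg P.
v: does not force it — v \nVdash (P \to \neg P) \land (P \lor \neg P) since v fails P \to \neg P.
w: forces it.
Worlds forcing the formula: {w}.

1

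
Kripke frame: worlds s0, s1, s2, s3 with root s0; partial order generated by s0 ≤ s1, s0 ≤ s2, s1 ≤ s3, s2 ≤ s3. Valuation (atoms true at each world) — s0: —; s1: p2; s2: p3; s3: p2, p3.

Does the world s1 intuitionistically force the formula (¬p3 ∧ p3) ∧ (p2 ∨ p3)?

s1 ⊮ (¬p3 ∧ p3) ∧ (p2 ∨ p3) since s1 fails ¬p3 ∧ p3.

No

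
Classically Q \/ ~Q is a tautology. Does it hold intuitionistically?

No

This is the law of excluded middle, which is not intuitionistically valid.
A Kripke countermodel: worlds u, v; order generated by u <= v; atoms true at each world — u:{}; v:{Q}.
u ||-/- Q \/ ~Q: neither disjunct is forced at u.
u lacks atom Q, so u ||-/- Q.
So the root u does not force the formula.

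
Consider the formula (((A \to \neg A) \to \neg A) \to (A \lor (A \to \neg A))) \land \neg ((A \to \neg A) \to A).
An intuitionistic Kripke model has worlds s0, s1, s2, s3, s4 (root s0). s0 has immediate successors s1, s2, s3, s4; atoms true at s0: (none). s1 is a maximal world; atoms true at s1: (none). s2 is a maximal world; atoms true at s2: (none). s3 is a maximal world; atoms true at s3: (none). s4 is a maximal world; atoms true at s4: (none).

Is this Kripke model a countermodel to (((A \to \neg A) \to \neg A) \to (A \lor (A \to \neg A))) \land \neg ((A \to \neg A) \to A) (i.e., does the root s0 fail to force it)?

No

s0 \Vdash (((A \to \neg A) \to \neg A) \to (A \lor (A \to \neg A))) \land \neg ((A \to \neg A) \to A) since s0 forces both conjuncts.
So the root s0 forces (((A \to \neg A) \to \neg A) \to (A \lor (A \to \neg A))) \land \neg ((A \to \neg A) \to A); the model is not a countermodel.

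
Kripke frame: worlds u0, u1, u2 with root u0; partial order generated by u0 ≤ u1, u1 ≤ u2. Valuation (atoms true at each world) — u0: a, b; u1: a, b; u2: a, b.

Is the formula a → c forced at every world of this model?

Not every world: u0 ⊮ a → c.
u0 ⊮ a → c: already at u0 itself, u0 ⊩ a but u0 ⊮ c.
u0 lacks atom c, so u0 ⊮ c.

No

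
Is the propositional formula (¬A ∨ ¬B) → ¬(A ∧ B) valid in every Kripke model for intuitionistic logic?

Yes

This is a constructively valid De Morgan direction (disjunction of negations to negated conjunction), which is intuitionistically derivable.
If ¬A holds at a world then no accessible world forces A, hence none forces A ∧ B; likewise for ¬B.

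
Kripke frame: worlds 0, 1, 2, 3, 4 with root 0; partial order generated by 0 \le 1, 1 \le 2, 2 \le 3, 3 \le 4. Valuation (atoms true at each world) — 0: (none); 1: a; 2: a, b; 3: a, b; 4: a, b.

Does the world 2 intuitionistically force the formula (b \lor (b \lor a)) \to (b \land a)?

Yes

2 \Vdash (b \lor (b \lor a)) \to (b \land a): every world accessible from 2 that forces b \lor (b \lor a) (namely 2, 3, 4) also forces b \land a.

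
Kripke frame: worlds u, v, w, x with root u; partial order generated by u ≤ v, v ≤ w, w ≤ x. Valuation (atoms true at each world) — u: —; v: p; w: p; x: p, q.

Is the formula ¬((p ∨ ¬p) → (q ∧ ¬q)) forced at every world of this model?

Yes

u ⊩ ¬((p ∨ ¬p) → (q ∧ ¬q)): no world accessible from u forces (p ∨ ¬p) → (q ∧ ¬q).
Since the root u forces ¬((p ∨ ¬p) → (q ∧ ¬q)) and forcing is persistent (monotone upward), every world forces it.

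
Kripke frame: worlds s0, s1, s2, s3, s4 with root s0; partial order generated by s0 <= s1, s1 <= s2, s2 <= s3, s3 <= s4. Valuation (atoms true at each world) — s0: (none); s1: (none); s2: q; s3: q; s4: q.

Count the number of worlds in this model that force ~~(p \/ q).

5

s0: forces it.
s1: forces it.
s2: forces it.
s3: forces it.
s4: forces it.
Worlds forcing the formula: {s0, s1, s2, s3, s4}.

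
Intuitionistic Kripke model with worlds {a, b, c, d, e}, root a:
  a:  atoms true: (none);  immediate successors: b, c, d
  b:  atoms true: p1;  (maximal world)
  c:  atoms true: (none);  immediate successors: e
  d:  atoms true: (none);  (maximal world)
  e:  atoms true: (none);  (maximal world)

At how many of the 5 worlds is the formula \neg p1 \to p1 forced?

a: does not force it — a \nVdash \neg p1 \to p1: at the accessible world c, c \Vdash \neg p1 but c \nVdash p1.
b: forces it.
c: does not force it.
d: does not force it.
e: does not force it.
Worlds forcing the formula: {b}.

1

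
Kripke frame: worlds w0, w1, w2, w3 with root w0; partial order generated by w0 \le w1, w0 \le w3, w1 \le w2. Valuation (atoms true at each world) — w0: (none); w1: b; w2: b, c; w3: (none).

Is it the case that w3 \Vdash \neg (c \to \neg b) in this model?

w3 \nVdash \neg (c \to \neg b) since w3 is accessible from w3 and w3 \Vdash c \to \neg b.
w3 \Vdash c \to \neg b vacuously: no world accessible from w3 forces the antecedent c.

No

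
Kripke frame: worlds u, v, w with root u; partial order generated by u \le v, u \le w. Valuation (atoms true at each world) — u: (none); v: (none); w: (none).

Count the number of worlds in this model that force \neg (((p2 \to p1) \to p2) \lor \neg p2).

0

u: does not force it — u \nVdash \neg (((p2 \to p1) \to p2) \lor \neg p2) since u is accessible from u and u \Vdash ((p2 \to p1) \to p2) \lor \neg p2.
v: does not force it.
w: does not force it.
Worlds forcing the formula: { }.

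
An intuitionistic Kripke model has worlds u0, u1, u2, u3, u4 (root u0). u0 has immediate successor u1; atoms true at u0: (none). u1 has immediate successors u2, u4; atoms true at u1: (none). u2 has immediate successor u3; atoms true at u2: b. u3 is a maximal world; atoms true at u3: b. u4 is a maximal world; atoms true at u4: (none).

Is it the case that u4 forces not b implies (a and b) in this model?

No

u4 does not force not b implies (a and b): already at u4 itself, u4 forces not b but u4 does not force a and b.
u4 does not force a and b since u4 fails a.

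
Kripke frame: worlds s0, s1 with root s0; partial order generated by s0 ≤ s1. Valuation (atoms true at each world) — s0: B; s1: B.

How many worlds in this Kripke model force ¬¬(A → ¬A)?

2

s0: forces it.
s1: forces it.
Worlds forcing the formula: {s0, s1}.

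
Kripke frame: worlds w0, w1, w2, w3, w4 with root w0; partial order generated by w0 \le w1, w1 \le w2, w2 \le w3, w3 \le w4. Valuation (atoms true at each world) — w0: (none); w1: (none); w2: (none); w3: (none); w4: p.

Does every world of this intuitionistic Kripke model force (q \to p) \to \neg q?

Yes

w0 \Vdash (q \to p) \to \neg q: every world accessible from w0 that forces q \to p (namely w0, w1, w2, w3, w4) also forces \neg q.
Since the root w0 forces (q \to p) \to \neg q and forcing is persistent (monotone upward), every world forces it.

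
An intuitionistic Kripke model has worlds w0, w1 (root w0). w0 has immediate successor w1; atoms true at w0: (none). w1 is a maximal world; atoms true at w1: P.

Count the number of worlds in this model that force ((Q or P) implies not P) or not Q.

w0: forces it.
w1: forces it.
Worlds forcing the formula: {w0, w1}.

2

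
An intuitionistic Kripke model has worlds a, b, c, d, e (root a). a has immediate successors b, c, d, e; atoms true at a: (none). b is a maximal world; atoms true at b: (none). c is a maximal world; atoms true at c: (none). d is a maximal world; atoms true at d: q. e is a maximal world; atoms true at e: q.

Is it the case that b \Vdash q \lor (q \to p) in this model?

Yes

b \Vdash q \lor (q \to p) via the disjunct q \to p.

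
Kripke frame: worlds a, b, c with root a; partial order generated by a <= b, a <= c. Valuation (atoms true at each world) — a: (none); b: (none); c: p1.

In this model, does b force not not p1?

No

b does not force not not p1 since b is accessible from b and b forces not p1.
b forces not p1: no world accessible from b forces p1.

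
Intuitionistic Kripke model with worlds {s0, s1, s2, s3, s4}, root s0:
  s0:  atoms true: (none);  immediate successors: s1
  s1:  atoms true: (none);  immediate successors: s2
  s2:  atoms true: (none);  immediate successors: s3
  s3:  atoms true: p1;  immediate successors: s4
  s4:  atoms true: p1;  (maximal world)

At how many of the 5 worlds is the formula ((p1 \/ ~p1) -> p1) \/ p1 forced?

s0: forces it.
s1: forces it.
s2: forces it.
s3: forces it.
s4: forces it.
Worlds forcing the formula: {s0, s1, s2, s3, s4}.

5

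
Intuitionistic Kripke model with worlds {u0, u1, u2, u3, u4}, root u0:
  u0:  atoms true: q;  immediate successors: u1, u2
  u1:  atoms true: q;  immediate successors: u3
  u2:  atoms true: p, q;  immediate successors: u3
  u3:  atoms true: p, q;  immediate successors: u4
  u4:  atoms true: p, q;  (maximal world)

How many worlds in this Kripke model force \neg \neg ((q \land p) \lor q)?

5

u0: forces it.
u1: forces it.
u2: forces it.
u3: forces it.
u4: forces it.
Worlds forcing the formula: {u0, u1, u2, u3, u4}.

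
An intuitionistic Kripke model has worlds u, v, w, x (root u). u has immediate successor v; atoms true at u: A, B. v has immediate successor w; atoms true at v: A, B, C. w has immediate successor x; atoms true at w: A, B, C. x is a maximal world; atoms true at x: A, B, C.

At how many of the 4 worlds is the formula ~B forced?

0

u: does not force it — u ||-/- ~B since u is accessible from u and u ||- B.
v: does not force it.
w: does not force it.
x: does not force it.
Worlds forcing the formula: { }.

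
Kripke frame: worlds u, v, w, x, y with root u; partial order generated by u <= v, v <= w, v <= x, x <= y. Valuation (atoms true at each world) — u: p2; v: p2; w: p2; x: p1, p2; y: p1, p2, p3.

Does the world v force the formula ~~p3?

No

v ||-/- ~~p3 since w is accessible from v and w ||- ~p3.
w ||- ~p3: no world accessible from w forces p3.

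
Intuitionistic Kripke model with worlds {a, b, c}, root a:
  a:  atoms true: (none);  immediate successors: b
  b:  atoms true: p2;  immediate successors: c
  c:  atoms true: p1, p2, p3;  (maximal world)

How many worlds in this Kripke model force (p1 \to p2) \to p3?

1

a: does not force it — a \nVdash (p1 \to p2) \to p3: already at a itself, a \Vdash p1 \to p2 but a \nVdash p3.
b: does not force it — b \nVdash (p1 \to p2) \to p3: already at b itself, b \Vdash p1 \to p2 but b \nVdash p3.
c: forces it.
Worlds forcing the formula: {c}.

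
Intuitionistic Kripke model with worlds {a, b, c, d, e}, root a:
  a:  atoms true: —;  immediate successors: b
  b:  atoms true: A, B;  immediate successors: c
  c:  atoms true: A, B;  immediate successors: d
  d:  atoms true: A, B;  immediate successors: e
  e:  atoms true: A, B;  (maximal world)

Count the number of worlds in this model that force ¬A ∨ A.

a: does not force it — a ⊮ ¬A ∨ A: neither disjunct is forced at a.
b: forces it.
c: forces it.
d: forces it.
e: forces it.
Worlds forcing the formula: {b, c, d, e}.

4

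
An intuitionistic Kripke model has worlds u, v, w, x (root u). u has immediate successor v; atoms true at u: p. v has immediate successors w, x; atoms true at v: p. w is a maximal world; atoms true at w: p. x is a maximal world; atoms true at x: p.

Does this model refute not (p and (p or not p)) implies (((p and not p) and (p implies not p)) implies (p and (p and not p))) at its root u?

No

u forces not (p and (p or not p)) implies (((p and not p) and (p implies not p)) implies (p and (p and not p))) vacuously: no world accessible from u forces the antecedent not (p and (p or not p)).
So the root u forces not (p and (p or not p)) implies (((p and not p) and (p implies not p)) implies (p and (p and not p))); the model is not a countermodel.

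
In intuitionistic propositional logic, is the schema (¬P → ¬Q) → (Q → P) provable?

This is the converse of contraposition, which is not intuitionistically valid.
A Kripke countermodel: worlds a, b; order generated by a ≤ b; atoms true at each world — a:{Q}; b:{P,Q}.
a ⊮ (¬P → ¬Q) → (Q → P): already at a itself, a ⊩ ¬P → ¬Q but a ⊮ Q → P.
a ⊮ Q → P: already at a itself, a ⊩ Q but a ⊮ P.
a lacks atom P, so a ⊮ P.
So the root a does not force the formula.

No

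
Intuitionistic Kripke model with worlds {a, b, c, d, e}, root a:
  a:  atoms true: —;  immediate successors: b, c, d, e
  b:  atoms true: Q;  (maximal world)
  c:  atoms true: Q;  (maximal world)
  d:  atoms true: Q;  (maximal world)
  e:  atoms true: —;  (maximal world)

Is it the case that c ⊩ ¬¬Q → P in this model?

c ⊮ ¬¬Q → P: already at c itself, c ⊩ ¬¬Q but c ⊮ P.
c lacks atom P, so c ⊮ P.

No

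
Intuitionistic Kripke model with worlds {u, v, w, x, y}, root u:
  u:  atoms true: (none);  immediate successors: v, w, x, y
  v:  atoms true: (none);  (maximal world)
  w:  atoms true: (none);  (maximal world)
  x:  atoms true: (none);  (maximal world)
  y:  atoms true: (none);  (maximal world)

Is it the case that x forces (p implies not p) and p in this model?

x does not force (p implies not p) and p since x fails p.

No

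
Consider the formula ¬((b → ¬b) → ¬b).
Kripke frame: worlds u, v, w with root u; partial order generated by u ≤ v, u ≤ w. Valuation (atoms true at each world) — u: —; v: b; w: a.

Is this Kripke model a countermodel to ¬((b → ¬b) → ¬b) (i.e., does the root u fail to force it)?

u ⊮ ¬((b → ¬b) → ¬b) since u is accessible from u and u ⊩ (b → ¬b) → ¬b.
u ⊩ (b → ¬b) → ¬b: every world accessible from u that forces b → ¬b (namely w) also forces ¬b.
So the root u does not force ¬((b → ¬b) → ¬b); the model is a countermodel.

Yes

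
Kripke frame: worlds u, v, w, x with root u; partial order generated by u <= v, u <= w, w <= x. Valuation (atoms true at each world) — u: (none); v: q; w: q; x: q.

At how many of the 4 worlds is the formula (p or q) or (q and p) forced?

3

u: does not force it — u does not force (p or q) or (q and p): neither disjunct is forced at u.
v: forces it.
w: forces it.
x: forces it.
Worlds forcing the formula: {v, w, x}.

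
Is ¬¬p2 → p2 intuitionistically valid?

No

This is double-negation elimination, which is not intuitionistically valid.
A Kripke countermodel: worlds w0, w1; order generated by w0 ≤ w1; atoms true at each world — w0:{}; w1:{p2}.
w0 ⊮ ¬¬p2 → p2: already at w0 itself, w0 ⊩ ¬¬p2 but w0 ⊮ p2.
w0 lacks atom p2, so w0 ⊮ p2.
So the root w0 does not force the formula.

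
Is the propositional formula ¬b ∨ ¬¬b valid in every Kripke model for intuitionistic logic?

This is the weak law of excluded middle, which is not intuitionistically valid.
A Kripke countermodel: worlds u0, u1, u2; order generated by u0 ≤ u1, u0 ≤ u2; atoms true at each world — u0:{}; u1:{b}; u2:{}.
u0 ⊮ ¬b ∨ ¬¬b: neither disjunct is forced at u0.
u0 ⊮ ¬b since u1 is accessible from u0 and u1 ⊩ b.
So the root u0 does not force the formula.

No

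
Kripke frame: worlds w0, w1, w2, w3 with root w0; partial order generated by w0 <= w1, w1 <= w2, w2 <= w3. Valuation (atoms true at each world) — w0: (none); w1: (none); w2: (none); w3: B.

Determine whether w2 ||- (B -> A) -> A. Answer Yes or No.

w2 ||- (B -> A) -> A vacuously: no world accessible from w2 forces the antecedent B -> A.

Yes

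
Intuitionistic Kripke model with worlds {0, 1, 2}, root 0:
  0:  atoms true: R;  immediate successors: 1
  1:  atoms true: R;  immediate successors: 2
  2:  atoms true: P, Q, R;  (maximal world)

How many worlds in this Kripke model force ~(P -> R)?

0: does not force it — 0 ||-/- ~(P -> R) since 0 is accessible from 0 and 0 ||- P -> R.
1: does not force it.
2: does not force it.
Worlds forcing the formula: { }.

0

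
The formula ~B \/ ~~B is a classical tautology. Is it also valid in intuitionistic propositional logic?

This is the weak law of excluded middle, which is not intuitionistically valid.
A Kripke countermodel: worlds 0, 1, 2; order generated by 0 <= 1, 0 <= 2; atoms true at each world — 0:{}; 1:{B}; 2:{}.
0 ||-/- ~B \/ ~~B: neither disjunct is forced at 0.
0 ||-/- ~B since 1 is accessible from 0 and 1 ||- B.
So the root 0 does not force the formula.

No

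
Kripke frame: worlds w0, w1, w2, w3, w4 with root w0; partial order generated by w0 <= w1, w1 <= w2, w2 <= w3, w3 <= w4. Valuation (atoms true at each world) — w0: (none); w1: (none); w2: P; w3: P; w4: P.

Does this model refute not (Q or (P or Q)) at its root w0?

Yes

w0 does not force not (Q or (P or Q)) since w2 is accessible from w0 and w2 forces Q or (P or Q).
w2 forces Q or (P or Q) via the disjunct P or Q.
So the root w0 does not force not (Q or (P or Q)); the model is a countermodel.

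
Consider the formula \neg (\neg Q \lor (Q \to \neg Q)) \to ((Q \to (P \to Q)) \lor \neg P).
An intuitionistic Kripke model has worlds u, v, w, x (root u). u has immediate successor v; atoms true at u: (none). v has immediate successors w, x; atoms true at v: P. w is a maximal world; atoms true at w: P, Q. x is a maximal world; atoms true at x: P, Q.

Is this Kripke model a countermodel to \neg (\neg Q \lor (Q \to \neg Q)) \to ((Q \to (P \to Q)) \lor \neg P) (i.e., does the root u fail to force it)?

u \Vdash \neg (\neg Q \lor (Q \to \neg Q)) \to ((Q \to (P \to Q)) \lor \neg P): every world accessible from u that forces \neg (\neg Q \lor (Q \to \neg Q)) (namely u, v, w, x) also forces (Q \to (P \to Q)) \lor \neg P.
So the root u forces \neg (\neg Q \lor (Q \to \neg Q)) \to ((Q \to (P \to Q)) \lor \neg P); the model is not a countermodel.

No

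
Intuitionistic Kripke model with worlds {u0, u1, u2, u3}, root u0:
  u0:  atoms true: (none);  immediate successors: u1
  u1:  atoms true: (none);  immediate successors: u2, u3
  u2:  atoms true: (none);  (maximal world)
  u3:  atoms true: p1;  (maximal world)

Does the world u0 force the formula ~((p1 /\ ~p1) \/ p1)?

u0 ||-/- ~((p1 /\ ~p1) \/ p1) since u3 is accessible from u0 and u3 ||- (p1 /\ ~p1) \/ p1.
u3 ||- (p1 /\ ~p1) \/ p1 via the disjunct p1.

No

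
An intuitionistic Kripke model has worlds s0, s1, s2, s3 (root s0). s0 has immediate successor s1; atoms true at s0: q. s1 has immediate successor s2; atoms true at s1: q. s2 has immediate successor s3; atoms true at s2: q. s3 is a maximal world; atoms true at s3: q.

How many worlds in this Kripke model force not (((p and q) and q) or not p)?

0

s0: does not force it — s0 does not force not (((p and q) and q) or not p) since s0 is accessible from s0 and s0 forces ((p and q) and q) or not p.
s1: does not force it — s1 does not force not (((p and q) and q) or not p) since s1 is accessible from s1 and s1 forces ((p and q) and q) or not p.
s2: does not force it — s2 does not force not (((p and q) and q) or not p) since s2 is accessible from s2 and s2 forces ((p and q) and q) or not p.
s3: does not force it.
Worlds forcing the formula: { }.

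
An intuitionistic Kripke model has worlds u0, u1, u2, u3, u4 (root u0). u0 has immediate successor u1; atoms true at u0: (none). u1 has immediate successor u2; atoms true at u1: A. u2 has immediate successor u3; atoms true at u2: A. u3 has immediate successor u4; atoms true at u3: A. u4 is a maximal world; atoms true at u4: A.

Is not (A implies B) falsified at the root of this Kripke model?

No

u0 forces not (A implies B): no world accessible from u0 forces A implies B.
So the root u0 forces not (A implies B); the model is not a countermodel.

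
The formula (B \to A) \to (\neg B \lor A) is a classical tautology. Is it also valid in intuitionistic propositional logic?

No

This is the material-implication-as-disjunction principle, which is not intuitionistically valid.
A Kripke countermodel: worlds u, v; order generated by u \le v; atoms true at each world — u:{}; v:{A,B}.
u \nVdash (B \to A) \to (\neg B \lor A): already at u itself, u \Vdash B \to A but u \nVdash \neg B \lor A.
u \nVdash \neg B \lor A: neither disjunct is forced at u.
u \nVdash \neg B since v is accessible from u and v \Vdash B.
So the root u does not force the formula.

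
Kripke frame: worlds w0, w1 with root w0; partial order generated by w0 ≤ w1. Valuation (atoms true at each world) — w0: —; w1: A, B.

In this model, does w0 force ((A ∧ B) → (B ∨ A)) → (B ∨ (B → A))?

w0 ⊩ ((A ∧ B) → (B ∨ A)) → (B ∨ (B → A)): every world accessible from w0 that forces (A ∧ B) → (B ∨ A) (namely w0, w1) also forces B ∨ (B → A).

Yes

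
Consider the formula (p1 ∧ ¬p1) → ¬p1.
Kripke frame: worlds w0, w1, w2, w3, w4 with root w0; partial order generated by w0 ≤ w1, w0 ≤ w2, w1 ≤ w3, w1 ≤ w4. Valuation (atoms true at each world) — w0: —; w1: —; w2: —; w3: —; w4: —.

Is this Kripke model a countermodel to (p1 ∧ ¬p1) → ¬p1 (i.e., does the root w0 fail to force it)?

No

w0 ⊩ (p1 ∧ ¬p1) → ¬p1 vacuously: no world accessible from w0 forces the antecedent p1 ∧ ¬p1.
So the root w0 forces (p1 ∧ ¬p1) → ¬p1; the model is not a countermodel.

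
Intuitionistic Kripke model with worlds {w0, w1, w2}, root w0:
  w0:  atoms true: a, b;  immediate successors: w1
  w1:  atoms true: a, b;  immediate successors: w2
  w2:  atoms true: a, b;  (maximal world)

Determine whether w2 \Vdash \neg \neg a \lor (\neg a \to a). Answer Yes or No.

Yes

w2 \Vdash \neg \neg a \lor (\neg a \to a) via the disjunct \neg \neg a.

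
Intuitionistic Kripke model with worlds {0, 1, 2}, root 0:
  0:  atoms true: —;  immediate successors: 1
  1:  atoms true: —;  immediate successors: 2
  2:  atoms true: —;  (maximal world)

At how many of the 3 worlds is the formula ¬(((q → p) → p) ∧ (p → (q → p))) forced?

3

0: forces it.
1: forces it.
2: forces it.
Worlds forcing the formula: {0, 1, 2}.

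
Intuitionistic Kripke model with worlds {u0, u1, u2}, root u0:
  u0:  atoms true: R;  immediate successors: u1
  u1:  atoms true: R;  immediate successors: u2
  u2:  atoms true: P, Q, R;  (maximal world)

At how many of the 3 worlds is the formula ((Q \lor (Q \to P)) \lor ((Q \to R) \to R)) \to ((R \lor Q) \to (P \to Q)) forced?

u0: forces it.
u1: forces it.
u2: forces it.
Worlds forcing the formula: {u0, u1, u2}.

3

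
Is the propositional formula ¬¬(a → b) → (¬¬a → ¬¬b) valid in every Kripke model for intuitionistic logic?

This is the distribution of double negation over implication, which is intuitionistically derivable.
Assume ¬¬(a → b) and ¬¬a; suppose ¬b. Then a → b would give ¬a (by contraposition), contradicting ¬¬a; so ¬(a → b), contradicting ¬¬(a → b). Hence ¬¬b.

Yes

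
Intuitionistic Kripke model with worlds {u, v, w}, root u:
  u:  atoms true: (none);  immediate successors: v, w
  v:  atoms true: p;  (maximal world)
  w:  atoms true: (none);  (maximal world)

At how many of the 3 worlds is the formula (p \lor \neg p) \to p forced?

1

u: does not force it — u \nVdash (p \lor \neg p) \to p: at the accessible world w, w \Vdash p \lor \neg p but w \nVdash p.
v: forces it.
w: does not force it.
Worlds forcing the formula: {v}.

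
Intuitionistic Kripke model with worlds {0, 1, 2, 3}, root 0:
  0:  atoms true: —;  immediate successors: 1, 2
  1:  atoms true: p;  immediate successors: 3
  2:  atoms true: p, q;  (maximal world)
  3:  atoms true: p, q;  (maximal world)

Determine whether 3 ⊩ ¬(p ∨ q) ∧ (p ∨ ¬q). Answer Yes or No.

3 ⊮ ¬(p ∨ q) ∧ (p ∨ ¬q) since 3 fails ¬(p ∨ q).

No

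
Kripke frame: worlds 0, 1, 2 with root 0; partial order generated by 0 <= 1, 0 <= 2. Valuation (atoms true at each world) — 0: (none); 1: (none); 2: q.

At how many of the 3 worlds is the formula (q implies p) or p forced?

1

0: does not force it — 0 does not force (q implies p) or p: neither disjunct is forced at 0.
1: forces it.
2: does not force it.
Worlds forcing the formula: {1}.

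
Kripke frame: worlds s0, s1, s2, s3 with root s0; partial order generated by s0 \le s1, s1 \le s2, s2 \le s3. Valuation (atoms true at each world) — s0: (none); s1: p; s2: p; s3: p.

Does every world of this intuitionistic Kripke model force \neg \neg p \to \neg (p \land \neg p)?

s0 \Vdash \neg \neg p \to \neg (p \land \neg p): every world accessible from s0 that forces \neg \neg p (namely s0, s1, s2, s3) also forces \neg (p \land \neg p).
Since the root s0 forces \neg \neg p \to \neg (p \land \neg p) and forcing is persistent (monotone upward), every world forces it.

Yes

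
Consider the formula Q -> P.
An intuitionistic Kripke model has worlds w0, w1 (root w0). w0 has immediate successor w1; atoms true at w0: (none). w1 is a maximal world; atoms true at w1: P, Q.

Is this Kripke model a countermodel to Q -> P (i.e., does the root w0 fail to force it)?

No

w0 ||- Q -> P: every world accessible from w0 that forces Q (namely w1) also forces P.
So the root w0 forces Q -> P; the model is not a countermodel.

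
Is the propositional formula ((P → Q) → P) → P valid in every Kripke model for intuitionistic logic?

No

This is Peirce's law, which is not intuitionistically valid.
A Kripke countermodel: worlds 0, 1; order generated by 0 ≤ 1; atoms true at each world — 0:{}; 1:{P}.
0 ⊮ ((P → Q) → P) → P: already at 0 itself, 0 ⊩ (P → Q) → P but 0 ⊮ P.
0 lacks atom P, so 0 ⊮ P.
So the root 0 does not force the formula.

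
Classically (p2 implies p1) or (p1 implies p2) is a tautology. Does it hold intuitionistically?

No

This is the Gödel–Dummett linearity axiom, which is not intuitionistically valid.
A Kripke countermodel: worlds w0, w1, w2; order generated by w0 <= w1, w0 <= w2; atoms true at each world — w0:{}; w1:{p2}; w2:{p1}.
w0 does not force (p2 implies p1) or (p1 implies p2): neither disjunct is forced at w0.
w0 does not force p2 implies p1: at the accessible world w1, w1 forces p2 but w1 does not force p1.
w1 lacks atom p1, so w1 does not force p1.
So the root w0 does not force the formula.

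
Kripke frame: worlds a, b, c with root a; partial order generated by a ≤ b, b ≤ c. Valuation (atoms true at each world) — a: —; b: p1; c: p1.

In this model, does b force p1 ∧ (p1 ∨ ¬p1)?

b ⊩ p1 ∧ (p1 ∨ ¬p1) since b forces both conjuncts.

Yes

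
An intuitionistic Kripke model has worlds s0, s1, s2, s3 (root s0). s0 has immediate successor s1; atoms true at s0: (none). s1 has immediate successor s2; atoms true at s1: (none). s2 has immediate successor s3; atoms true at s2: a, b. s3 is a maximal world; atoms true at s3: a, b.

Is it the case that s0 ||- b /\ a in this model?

s0 ||-/- b /\ a since s0 fails b.

No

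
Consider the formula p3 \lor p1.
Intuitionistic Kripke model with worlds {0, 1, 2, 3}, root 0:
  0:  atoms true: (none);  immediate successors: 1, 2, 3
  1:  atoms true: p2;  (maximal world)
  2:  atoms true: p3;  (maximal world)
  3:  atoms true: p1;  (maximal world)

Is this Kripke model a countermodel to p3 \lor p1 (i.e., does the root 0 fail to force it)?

0 \nVdash p3 \lor p1: neither disjunct is forced at 0.
0 lacks atom p3, so 0 \nVdash p3.
So the root 0 does not force p3 \lor p1; the model is a countermodel.

Yes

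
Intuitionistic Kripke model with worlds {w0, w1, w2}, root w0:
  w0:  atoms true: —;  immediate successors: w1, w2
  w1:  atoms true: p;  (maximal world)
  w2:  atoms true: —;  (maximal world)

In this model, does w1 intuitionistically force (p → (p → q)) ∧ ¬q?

w1 ⊮ (p → (p → q)) ∧ ¬q since w1 fails p → (p → q).

No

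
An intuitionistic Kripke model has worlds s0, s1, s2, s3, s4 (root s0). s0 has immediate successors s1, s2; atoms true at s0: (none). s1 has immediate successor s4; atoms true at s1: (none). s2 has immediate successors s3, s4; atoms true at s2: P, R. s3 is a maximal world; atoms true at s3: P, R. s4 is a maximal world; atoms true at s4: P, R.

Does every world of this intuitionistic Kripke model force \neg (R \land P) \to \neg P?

Yes

s0 \Vdash \neg (R \land P) \to \neg P vacuously: no world accessible from s0 forces the antecedent \neg (R \land P).
Since the root s0 forces \neg (R \land P) \to \neg P and forcing is persistent (monotone upward), every world forces it.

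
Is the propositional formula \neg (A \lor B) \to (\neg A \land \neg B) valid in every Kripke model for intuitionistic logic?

This is a constructively valid De Morgan direction (negated disjunction to conjunction of negations), which is intuitionistically derivable.
From \neg (A \lor B): if A held then A \lor B would, contradiction — so \neg A; similarly \neg B.

Yes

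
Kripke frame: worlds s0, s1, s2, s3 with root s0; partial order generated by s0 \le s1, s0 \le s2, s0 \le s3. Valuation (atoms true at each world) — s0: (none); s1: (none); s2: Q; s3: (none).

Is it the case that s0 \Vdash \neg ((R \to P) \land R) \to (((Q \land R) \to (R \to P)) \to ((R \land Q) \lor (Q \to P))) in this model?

No

s0 \nVdash \neg ((R \to P) \land R) \to (((Q \land R) \to (R \to P)) \to ((R \land Q) \lor (Q \to P))): already at s0 itself, s0 \Vdash \neg ((R \to P) \land R) but s0 \nVdash ((Q \land R) \to (R \to P)) \to ((R \land Q) \lor (Q \to P)).
s0 \nVdash ((Q \land R) \to (R \to P)) \to ((R \land Q) \lor (Q \to P)): already at s0 itself, s0 \Vdash (Q \land R) \to (R \to P) but s0 \nVdash (R \land Q) \lor (Q \to P).
s0 \nVdash (R \land Q) \lor (Q \to P): neither disjunct is forced at s0.
s0 \nVdash R \land Q since s0 fails R.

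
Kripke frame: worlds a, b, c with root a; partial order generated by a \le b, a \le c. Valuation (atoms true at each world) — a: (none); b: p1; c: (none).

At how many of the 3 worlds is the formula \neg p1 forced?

1

a: does not force it — a \nVdash \neg p1 since b is accessible from a and b \Vdash p1.
b: does not force it — b \nVdash \neg p1 since b is accessible from b and b \Vdash p1.
c: forces it.
Worlds forcing the formula: {c}.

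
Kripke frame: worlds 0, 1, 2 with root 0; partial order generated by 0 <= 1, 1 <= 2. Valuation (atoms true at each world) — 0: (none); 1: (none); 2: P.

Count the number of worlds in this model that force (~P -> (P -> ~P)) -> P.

0: does not force it — 0 ||-/- (~P -> (P -> ~P)) -> P: already at 0 itself, 0 ||- ~P -> (P -> ~P) but 0 ||-/- P.
1: does not force it — 1 ||-/- (~P -> (P -> ~P)) -> P: already at 1 itself, 1 ||- ~P -> (P -> ~P) but 1 ||-/- P.
2: forces it.
Worlds forcing the formula: {2}.

1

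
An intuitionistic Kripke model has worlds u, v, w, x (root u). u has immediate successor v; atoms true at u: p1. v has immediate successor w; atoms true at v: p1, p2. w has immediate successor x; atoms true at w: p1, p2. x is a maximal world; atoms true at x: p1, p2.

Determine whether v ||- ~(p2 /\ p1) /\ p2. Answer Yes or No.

v ||-/- ~(p2 /\ p1) /\ p2 since v fails ~(p2 /\ p1).

No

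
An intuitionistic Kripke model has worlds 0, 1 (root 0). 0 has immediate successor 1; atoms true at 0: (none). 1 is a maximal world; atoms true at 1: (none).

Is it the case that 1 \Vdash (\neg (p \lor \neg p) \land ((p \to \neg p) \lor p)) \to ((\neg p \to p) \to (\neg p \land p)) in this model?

1 \Vdash (\neg (p \lor \neg p) \land ((p \to \neg p) \lor p)) \to ((\neg p \to p) \to (\neg p \land p)) vacuously: no world accessible from 1 forces the antecedent \neg (p \lor \neg p) \land ((p \to \neg p) \lor p).

Yes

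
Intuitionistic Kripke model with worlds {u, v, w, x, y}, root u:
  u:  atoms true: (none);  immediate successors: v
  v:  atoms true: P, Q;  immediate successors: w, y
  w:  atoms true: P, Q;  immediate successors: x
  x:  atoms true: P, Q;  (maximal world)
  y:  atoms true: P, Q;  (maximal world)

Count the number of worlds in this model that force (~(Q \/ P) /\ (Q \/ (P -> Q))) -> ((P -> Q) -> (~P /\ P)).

5

u: forces it.
v: forces it.
w: forces it.
x: forces it.
y: forces it.
Worlds forcing the formula: {u, v, w, x, y}.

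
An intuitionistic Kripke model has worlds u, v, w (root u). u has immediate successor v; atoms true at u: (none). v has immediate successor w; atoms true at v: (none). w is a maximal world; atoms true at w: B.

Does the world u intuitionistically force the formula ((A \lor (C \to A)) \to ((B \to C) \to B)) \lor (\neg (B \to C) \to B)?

Yes

u \Vdash ((A \lor (C \to A)) \to ((B \to C) \to B)) \lor (\neg (B \to C) \to B) via the disjunct (A \lor (C \to A)) \to ((B \to C) \to B).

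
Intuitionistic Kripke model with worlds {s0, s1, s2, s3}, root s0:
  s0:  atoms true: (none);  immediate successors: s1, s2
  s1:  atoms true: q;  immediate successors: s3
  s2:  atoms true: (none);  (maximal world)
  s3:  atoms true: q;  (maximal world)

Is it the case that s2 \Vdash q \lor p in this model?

No

s2 \nVdash q \lor p: neither disjunct is forced at s2.
s2 lacks atom q, so s2 \nVdash q.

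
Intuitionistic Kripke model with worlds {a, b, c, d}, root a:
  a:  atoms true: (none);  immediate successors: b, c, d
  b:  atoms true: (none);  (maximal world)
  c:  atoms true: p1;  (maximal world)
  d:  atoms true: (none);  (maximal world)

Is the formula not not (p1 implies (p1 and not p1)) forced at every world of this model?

Not every world: a does not force not not (p1 implies (p1 and not p1)).
a does not force not not (p1 implies (p1 and not p1)) since c is accessible from a and c forces not (p1 implies (p1 and not p1)).
c forces not (p1 implies (p1 and not p1)): no world accessible from c forces p1 implies (p1 and not p1).

No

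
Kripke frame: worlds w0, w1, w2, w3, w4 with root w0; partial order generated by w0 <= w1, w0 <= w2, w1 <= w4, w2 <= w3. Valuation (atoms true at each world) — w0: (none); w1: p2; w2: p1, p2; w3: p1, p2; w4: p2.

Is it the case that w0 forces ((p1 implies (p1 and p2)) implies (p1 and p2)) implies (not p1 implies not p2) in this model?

w0 forces ((p1 implies (p1 and p2)) implies (p1 and p2)) implies (not p1 implies not p2): every world accessible from w0 that forces (p1 implies (p1 and p2)) implies (p1 and p2) (namely w2, w3) also forces not p1 implies not p2.

Yes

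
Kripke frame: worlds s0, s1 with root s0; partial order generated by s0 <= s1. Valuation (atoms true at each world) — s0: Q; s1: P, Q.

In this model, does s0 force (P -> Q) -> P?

s0 ||-/- (P -> Q) -> P: already at s0 itself, s0 ||- P -> Q but s0 ||-/- P.
s0 lacks atom P, so s0 ||-/- P.

No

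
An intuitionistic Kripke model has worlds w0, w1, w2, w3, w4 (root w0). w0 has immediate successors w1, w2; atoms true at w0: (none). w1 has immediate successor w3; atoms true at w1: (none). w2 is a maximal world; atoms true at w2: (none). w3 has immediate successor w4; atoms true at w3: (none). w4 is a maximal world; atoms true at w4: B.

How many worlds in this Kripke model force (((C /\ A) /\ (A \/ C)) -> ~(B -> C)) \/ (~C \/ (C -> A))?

w0: forces it.
w1: forces it.
w2: forces it.
w3: forces it.
w4: forces it.
Worlds forcing the formula: {w0, w1, w2, w3, w4}.

5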